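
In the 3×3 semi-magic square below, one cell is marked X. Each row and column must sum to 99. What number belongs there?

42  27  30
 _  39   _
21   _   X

From column 1, 99 − (42 + 21) gives (2,1) = 36.
Using column 2: 27 + 39 + ? → (3,2) = 99 − 66 = 33.
Row 2 must total 99; the given cells sum to 75, so (2,3) = 24.
The remaining cell in row 3 is (3,3) = 99 − 54 = 45.

45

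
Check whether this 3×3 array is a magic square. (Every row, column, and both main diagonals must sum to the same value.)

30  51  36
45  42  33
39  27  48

Row 1: 30 + 51 + 36 = 117.
Row 2: 45 + 42 + 33 = 120.
Row 3: 39 + 27 + 48 = 114.
Column 1: 30 + 45 + 39 = 114.
Column 2: 51 + 42 + 27 = 120.
Column 3: 36 + 33 + 48 = 117.
Main diagonal: 30 + 42 + 48 = 120.
Anti-diagonal: 36 + 42 + 39 = 117.

No — row 2 sums to 120 but row 1 sums to 117.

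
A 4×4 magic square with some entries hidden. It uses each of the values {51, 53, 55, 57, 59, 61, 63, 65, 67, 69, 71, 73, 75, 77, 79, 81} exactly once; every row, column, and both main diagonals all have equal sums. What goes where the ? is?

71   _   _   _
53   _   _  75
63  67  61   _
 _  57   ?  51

The 16 entries sum to 1056, so each line sums to 1056/4 = 264.
Row 3 must total 264; the given cells sum to 191, so (3,4) = 73.
Using column 1: 71 + 53 + 63 + ? → (4,1) = 264 − 187 = 77.
The remaining cell in column 4 is (1,4) = 264 − 199 = 65.
Main diagonal must total 264; the given cells sum to 183, so (2,2) = 81.
The remaining cell in anti-diagonal is (2,3) = 264 − 209 = 55.
Row 4 must total 264; the given cells sum to 185, so (4,3) = 79.

79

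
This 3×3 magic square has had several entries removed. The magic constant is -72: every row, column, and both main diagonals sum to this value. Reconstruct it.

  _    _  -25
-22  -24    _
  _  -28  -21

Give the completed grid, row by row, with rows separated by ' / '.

From row 2, -72 − (-22 + (-24)) gives (2,3) = -26.
Using row 3: -28 + (-21) + ? → (3,1) = -72 − (-49) = -23.
Column 1 must total -72; the given cells sum to -45, so (1,1) = -27.
Column 2 must total -72; the given cells sum to -52, so (1,2) = -20.

-27 -20 -25 / -22 -24 -26 / -23 -28 -21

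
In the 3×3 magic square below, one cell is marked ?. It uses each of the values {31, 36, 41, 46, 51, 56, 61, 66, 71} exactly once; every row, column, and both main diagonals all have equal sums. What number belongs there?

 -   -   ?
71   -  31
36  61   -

66

The 9 entries sum to 459, so each line sums to 459/3 = 153.
From row 2, 153 − (71 + 31) gives (2,2) = 51.
Row 3 needs 153; the known cells sum to 97, so (3,3) = 56.
The remaining cell in column 1 is (1,1) = 153 − 107 = 46.
Column 2 needs 153; the known cells sum to 112, so (1,2) = 41.
Column 3 needs 153; the known cells sum to 87, so (1,3) = 66.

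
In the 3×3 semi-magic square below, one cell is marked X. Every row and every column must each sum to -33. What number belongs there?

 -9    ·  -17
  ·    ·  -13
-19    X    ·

From row 1, -33 − (-9 + (-17)) gives (1,2) = -7.
Column 1 must total -33; the given cells sum to -28, so (2,1) = -5.
Using column 3: -17 + (-13) + ? → (3,3) = -33 − (-30) = -3.
Row 2 must total -33; the given cells sum to -18, so (2,2) = -15.
Row 3 must total -33; the given cells sum to -22, so (3,2) = -11.

-11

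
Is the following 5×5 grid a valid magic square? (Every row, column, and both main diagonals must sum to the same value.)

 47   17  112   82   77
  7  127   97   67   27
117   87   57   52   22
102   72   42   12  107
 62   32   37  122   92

Row 1: 47 + 17 + 112 + 82 + 77 = 335.
Row 2: 7 + 127 + 97 + 67 + 27 = 325.
Row 3: 117 + 87 + 57 + 52 + 22 = 335.
Row 4: 102 + 72 + 42 + 12 + 107 = 335.
Row 5: 62 + 32 + 37 + 122 + 92 = 345.
Column 1: 47 + 7 + 117 + 102 + 62 = 335.
Column 2: 17 + 127 + 87 + 72 + 32 = 335.
Column 3: 112 + 97 + 57 + 42 + 37 = 345.
Column 4: 82 + 67 + 52 + 12 + 122 = 335.
Column 5: 77 + 27 + 22 + 107 + 92 = 325.
Main diagonal: 47 + 127 + 57 + 12 + 92 = 335.
Anti-diagonal: 77 + 67 + 57 + 72 + 62 = 335.

No — column 5 sums to 325 but anti-diagonal sums to 335.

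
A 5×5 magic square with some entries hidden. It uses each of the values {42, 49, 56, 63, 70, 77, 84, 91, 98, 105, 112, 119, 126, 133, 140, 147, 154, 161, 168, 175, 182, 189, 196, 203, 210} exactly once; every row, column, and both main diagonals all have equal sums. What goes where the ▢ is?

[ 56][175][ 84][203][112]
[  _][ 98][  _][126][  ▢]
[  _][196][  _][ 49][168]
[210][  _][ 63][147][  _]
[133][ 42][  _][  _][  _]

70

The 25 entries sum to 3150, so each line sums to 3150/5 = 630.
Column 2 must total 630; the given cells sum to 511, so (4,2) = 119.
Column 4 needs 630; the known cells sum to 525, so (5,4) = 105.
Anti-diagonal needs 630; the known cells sum to 490, so (3,3) = 140.
Row 3 must total 630; the given cells sum to 553, so (3,1) = 77.
Using row 4: 210 + 119 + 63 + 147 + ? → (4,5) = 630 − 539 = 91.
From column 1, 630 − (56 + 77 + 210 + 133) gives (2,1) = 154.
Main diagonal must total 630; the given cells sum to 441, so (5,5) = 189.
From row 5, 630 − (133 + 42 + 105 + 189) gives (5,3) = 161.
Column 3: 84 + 140 + 63 + 161 + ? = 630, so (2,3) = 182.
Column 5: 112 + 168 + 91 + 189 + ? = 630, so (2,5) = 70.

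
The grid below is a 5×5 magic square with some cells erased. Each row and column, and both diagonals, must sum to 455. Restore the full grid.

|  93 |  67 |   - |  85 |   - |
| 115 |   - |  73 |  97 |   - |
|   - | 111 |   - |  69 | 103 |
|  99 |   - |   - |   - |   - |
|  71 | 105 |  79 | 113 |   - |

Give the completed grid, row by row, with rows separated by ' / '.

93 67 101 85 109 / 115 89 73 97 81 / 77 111 95 69 103 / 99 83 107 91 75 / 71 105 79 113 87

Row 5 must total 455; the given cells sum to 368, so (5,5) = 87.
From column 1, 455 − (93 + 115 + 99 + 71) gives (3,1) = 77.
The remaining cell in column 4 is (4,4) = 455 − 364 = 91.
The remaining cell in row 3 is (3,3) = 455 − 360 = 95.
From main diagonal, 455 − (93 + 95 + 91 + 87) gives (2,2) = 89.
The remaining cell in row 2 is (2,5) = 455 − 374 = 81.
From column 2, 455 − (67 + 89 + 111 + 105) gives (4,2) = 83.
The remaining cell in anti-diagonal is (1,5) = 455 − 346 = 109.
The remaining cell in row 1 is (1,3) = 455 − 354 = 101.
Column 3 needs 455; the known cells sum to 348, so (4,3) = 107.
Using column 5: 109 + 81 + 103 + 87 + ? → (4,5) = 455 − 380 = 75.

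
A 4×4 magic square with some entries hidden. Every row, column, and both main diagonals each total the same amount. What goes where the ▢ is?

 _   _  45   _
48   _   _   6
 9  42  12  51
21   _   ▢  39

Row 3 is complete and sums to 114; that is the magic constant.
Column 1 needs 114; the known cells sum to 78, so (1,1) = 36.
From column 4, 114 − (6 + 51 + 39) gives (1,4) = 18.
Main diagonal must total 114; the given cells sum to 87, so (2,2) = 27.
The remaining cell in anti-diagonal is (2,3) = 114 − 81 = 33.
From row 1, 114 − (36 + 45 + 18) gives (1,2) = 15.
Column 2 needs 114; the known cells sum to 84, so (4,2) = 30.
Column 3 needs 114; the known cells sum to 90, so (4,3) = 24.

24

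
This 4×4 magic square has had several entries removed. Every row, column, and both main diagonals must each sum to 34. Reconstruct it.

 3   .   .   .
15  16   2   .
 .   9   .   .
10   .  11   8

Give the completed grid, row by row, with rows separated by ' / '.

Using row 2: 15 + 16 + 2 + ? → (2,4) = 34 − 33 = 1.
Row 4 must total 34; the given cells sum to 29, so (4,2) = 5.
Column 1: 3 + 15 + 10 + ? = 34, so (3,1) = 6.
From column 2, 34 − (16 + 9 + 5) gives (1,2) = 4.
Main diagonal needs 34; the known cells sum to 27, so (3,3) = 7.
From anti-diagonal, 34 − (2 + 9 + 10) gives (1,4) = 13.
Row 1: 3 + 4 + 13 + ? = 34, so (1,3) = 14.
Row 3 must total 34; the given cells sum to 22, so (3,4) = 12.

3 4 14 13 / 15 16 2 1 / 6 9 7 12 / 10 5 11 8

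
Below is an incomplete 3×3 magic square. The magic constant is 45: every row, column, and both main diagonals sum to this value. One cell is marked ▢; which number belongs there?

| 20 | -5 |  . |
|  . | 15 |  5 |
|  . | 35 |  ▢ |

10

Row 1 needs 45; the known cells sum to 15, so (1,3) = 30.
Row 2: 15 + 5 + ? = 45, so (2,1) = 25.
Column 1: 20 + 25 + ? = 45, so (3,1) = 0.
Column 3: 30 + 5 + ? = 45, so (3,3) = 10.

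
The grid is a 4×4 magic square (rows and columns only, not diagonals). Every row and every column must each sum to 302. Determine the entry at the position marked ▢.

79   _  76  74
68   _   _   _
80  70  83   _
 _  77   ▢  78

72

Row 1: 79 + 76 + 74 + ? = 302, so (1,2) = 73.
From row 3, 302 − (80 + 70 + 83) gives (3,4) = 69.
Column 1 needs 302; the known cells sum to 227, so (4,1) = 75.
The remaining cell in column 2 is (2,2) = 302 − 220 = 82.
The remaining cell in column 4 is (2,4) = 302 − 221 = 81.
From row 2, 302 − (68 + 82 + 81) gives (2,3) = 71.
Using row 4: 75 + 77 + 78 + ? → (4,3) = 302 − 230 = 72.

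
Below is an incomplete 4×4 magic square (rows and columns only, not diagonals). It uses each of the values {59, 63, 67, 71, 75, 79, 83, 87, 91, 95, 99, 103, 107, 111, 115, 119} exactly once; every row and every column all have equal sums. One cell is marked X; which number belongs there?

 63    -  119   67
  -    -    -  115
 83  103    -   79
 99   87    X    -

The 16 entries sum to 1424, so each line sums to 1424/4 = 356.
Using row 1: 63 + 119 + 67 + ? → (1,2) = 356 − 249 = 107.
Row 3 must total 356; the given cells sum to 265, so (3,3) = 91.
The remaining cell in column 1 is (2,1) = 356 − 245 = 111.
Column 2: 107 + 103 + 87 + ? = 356, so (2,2) = 59.
Column 4: 67 + 115 + 79 + ? = 356, so (4,4) = 95.
Row 2 needs 356; the known cells sum to 285, so (2,3) = 71.
The remaining cell in row 4 is (4,3) = 356 − 281 = 75.

75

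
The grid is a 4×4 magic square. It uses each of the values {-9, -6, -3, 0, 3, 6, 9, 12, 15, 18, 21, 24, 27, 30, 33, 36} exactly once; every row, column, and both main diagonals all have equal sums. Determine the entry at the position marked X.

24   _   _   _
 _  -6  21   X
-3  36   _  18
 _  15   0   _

The 16 entries sum to 216, so each line sums to 216/4 = 54.
From row 3, 54 − (-3 + 36 + 18) gives (3,3) = 3.
Column 2: -6 + 36 + 15 + ? = 54, so (1,2) = 9.
Column 3 must total 54; the given cells sum to 24, so (1,3) = 30.
Main diagonal must total 54; the given cells sum to 21, so (4,4) = 33.
From row 1, 54 − (24 + 9 + 30) gives (1,4) = -9.
Row 4 must total 54; the given cells sum to 48, so (4,1) = 6.
Column 1: 24 + (-3) + 6 + ? = 54, so (2,1) = 27.
The remaining cell in column 4 is (2,4) = 54 − 42 = 12.

12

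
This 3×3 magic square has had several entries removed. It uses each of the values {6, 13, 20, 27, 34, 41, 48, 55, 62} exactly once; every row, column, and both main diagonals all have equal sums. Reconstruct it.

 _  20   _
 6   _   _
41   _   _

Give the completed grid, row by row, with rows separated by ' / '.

55 20 27 / 6 34 62 / 41 48 13

The 9 entries sum to 306, so each line sums to 306/3 = 102.
The remaining cell in column 1 is (1,1) = 102 − 47 = 55.
From row 1, 102 − (55 + 20) gives (1,3) = 27.
Anti-diagonal must total 102; the given cells sum to 68, so (2,2) = 34.
Row 2 needs 102; the known cells sum to 40, so (2,3) = 62.
Column 2: 20 + 34 + ? = 102, so (3,2) = 48.
The remaining cell in column 3 is (3,3) = 102 − 89 = 13.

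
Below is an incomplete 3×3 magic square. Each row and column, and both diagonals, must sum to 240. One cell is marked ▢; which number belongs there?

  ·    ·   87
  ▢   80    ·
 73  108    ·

66

From row 3, 240 − (73 + 108) gives (3,3) = 59.
Column 2 must total 240; the given cells sum to 188, so (1,2) = 52.
Column 3 must total 240; the given cells sum to 146, so (2,3) = 94.
From main diagonal, 240 − (80 + 59) gives (1,1) = 101.
Using row 2: 80 + 94 + ? → (2,1) = 240 − 174 = 66.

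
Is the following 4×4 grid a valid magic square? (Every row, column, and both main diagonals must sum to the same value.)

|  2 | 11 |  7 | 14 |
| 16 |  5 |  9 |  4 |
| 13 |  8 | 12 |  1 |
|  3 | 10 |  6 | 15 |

Yes

Row 1: 2 + 11 + 7 + 14 = 34.
Row 2: 16 + 5 + 9 + 4 = 34.
Row 3: 13 + 8 + 12 + 1 = 34.
Row 4: 3 + 10 + 6 + 15 = 34.
Column 1: 2 + 16 + 13 + 3 = 34.
Column 2: 11 + 5 + 8 + 10 = 34.
Column 3: 7 + 9 + 12 + 6 = 34.
Column 4: 14 + 4 + 1 + 15 = 34.
Main diagonal: 2 + 5 + 12 + 15 = 34.
Anti-diagonal: 14 + 9 + 8 + 3 = 34.
All lines sum to 34.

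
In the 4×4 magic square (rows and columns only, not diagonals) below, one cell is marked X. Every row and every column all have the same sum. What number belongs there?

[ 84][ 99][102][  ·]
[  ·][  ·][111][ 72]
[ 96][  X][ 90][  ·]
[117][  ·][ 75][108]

87

Column 3 is complete and sums to 378; that is the magic constant.
From row 1, 378 − (84 + 99 + 102) gives (1,4) = 93.
Row 4 needs 378; the known cells sum to 300, so (4,2) = 78.
Column 1 needs 378; the known cells sum to 297, so (2,1) = 81.
From column 4, 378 − (93 + 72 + 108) gives (3,4) = 105.
Using row 2: 81 + 111 + 72 + ? → (2,2) = 378 − 264 = 114.
From row 3, 378 − (96 + 90 + 105) gives (3,2) = 87.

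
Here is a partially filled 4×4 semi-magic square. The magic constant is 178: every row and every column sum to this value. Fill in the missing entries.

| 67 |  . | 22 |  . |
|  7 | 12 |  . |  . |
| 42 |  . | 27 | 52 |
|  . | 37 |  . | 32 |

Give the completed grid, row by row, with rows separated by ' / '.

Row 3 needs 178; the known cells sum to 121, so (3,2) = 57.
Column 1 needs 178; the known cells sum to 116, so (4,1) = 62.
Column 2: 12 + 57 + 37 + ? = 178, so (1,2) = 72.
From row 1, 178 − (67 + 72 + 22) gives (1,4) = 17.
The remaining cell in row 4 is (4,3) = 178 − 131 = 47.
Column 3 must total 178; the given cells sum to 96, so (2,3) = 82.
The remaining cell in column 4 is (2,4) = 178 − 101 = 77.

67 72 22 17 / 7 12 82 77 / 42 57 27 52 / 62 37 47 32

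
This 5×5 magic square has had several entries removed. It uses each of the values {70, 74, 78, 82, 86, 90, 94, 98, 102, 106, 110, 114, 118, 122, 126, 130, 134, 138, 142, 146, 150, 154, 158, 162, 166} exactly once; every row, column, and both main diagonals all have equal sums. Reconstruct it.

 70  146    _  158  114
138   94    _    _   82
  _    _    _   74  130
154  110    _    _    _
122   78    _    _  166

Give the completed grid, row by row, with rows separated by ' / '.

70 146 102 158 114 / 138 94 150 126 82 / 106 162 118 74 130 / 154 110 86 142 98 / 122 78 134 90 166

The 25 entries sum to 2950, so each line sums to 2950/5 = 590.
From row 1, 590 − (70 + 146 + 158 + 114) gives (1,3) = 102.
Column 1 needs 590; the known cells sum to 484, so (3,1) = 106.
The remaining cell in column 2 is (3,2) = 590 − 428 = 162.
Using column 5: 114 + 82 + 130 + 166 + ? → (4,5) = 590 − 492 = 98.
Row 3 must total 590; the given cells sum to 472, so (3,3) = 118.
Using main diagonal: 70 + 94 + 118 + 166 + ? → (4,4) = 590 − 448 = 142.
Using anti-diagonal: 114 + 118 + 110 + 122 + ? → (2,4) = 590 − 464 = 126.
The remaining cell in row 2 is (2,3) = 590 − 440 = 150.
Row 4 must total 590; the given cells sum to 504, so (4,3) = 86.
The remaining cell in column 3 is (5,3) = 590 − 456 = 134.
Column 4: 158 + 126 + 74 + 142 + ? = 590, so (5,4) = 90.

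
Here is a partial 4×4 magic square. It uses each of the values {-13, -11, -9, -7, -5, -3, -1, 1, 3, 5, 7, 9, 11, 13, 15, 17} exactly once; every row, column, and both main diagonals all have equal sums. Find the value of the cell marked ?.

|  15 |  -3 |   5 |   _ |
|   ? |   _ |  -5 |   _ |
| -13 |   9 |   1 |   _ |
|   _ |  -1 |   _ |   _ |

The 16 entries sum to 32, so each line sums to 32/4 = 8.
Row 1: 15 + (-3) + 5 + ? = 8, so (1,4) = -9.
From row 3, 8 − (-13 + 9 + 1) gives (3,4) = 11.
Column 2 must total 8; the given cells sum to 5, so (2,2) = 3.
Using column 3: 5 + (-5) + 1 + ? → (4,3) = 8 − 1 = 7.
Main diagonal needs 8; the known cells sum to 19, so (4,4) = -11.
Using anti-diagonal: -9 + (-5) + 9 + ? → (4,1) = 8 − (-5) = 13.
The remaining cell in column 1 is (2,1) = 8 − 15 = -7.

-7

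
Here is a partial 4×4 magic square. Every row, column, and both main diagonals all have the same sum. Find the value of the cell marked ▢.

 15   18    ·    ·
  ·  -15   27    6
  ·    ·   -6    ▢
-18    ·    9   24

-9

Main diagonal is complete and sums to 18; that is the magic constant.
From row 2, 18 − (-15 + 27 + 6) gives (2,1) = 0.
Using row 4: -18 + 9 + 24 + ? → (4,2) = 18 − 15 = 3.
Column 1 must total 18; the given cells sum to -3, so (3,1) = 21.
Column 2 must total 18; the given cells sum to 6, so (3,2) = 12.
Using column 3: 27 + (-6) + 9 + ? → (1,3) = 18 − 30 = -12.
From anti-diagonal, 18 − (27 + 12 + (-18)) gives (1,4) = -3.
Row 3: 21 + 12 + (-6) + ? = 18, so (3,4) = -9.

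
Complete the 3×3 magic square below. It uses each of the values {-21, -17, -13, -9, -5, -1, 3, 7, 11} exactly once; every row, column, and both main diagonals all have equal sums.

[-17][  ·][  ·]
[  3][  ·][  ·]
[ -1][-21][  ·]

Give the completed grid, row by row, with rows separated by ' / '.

The 9 entries sum to -45, so each line sums to -45/3 = -15.
From row 3, -15 − (-1 + (-21)) gives (3,3) = 7.
The remaining cell in main diagonal is (2,2) = -15 − (-10) = -5.
Anti-diagonal: -5 + (-1) + ? = -15, so (1,3) = -9.
Row 1 needs -15; the known cells sum to -26, so (1,2) = 11.
Row 2: 3 + (-5) + ? = -15, so (2,3) = -13.

-17 11 -9 / 3 -5 -13 / -1 -21 7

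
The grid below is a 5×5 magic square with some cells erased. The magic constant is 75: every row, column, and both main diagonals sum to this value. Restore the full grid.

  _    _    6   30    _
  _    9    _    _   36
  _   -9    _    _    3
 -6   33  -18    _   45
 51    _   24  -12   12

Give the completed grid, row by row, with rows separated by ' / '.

Using row 4: -6 + 33 + (-18) + 45 + ? → (4,4) = 75 − 54 = 21.
The remaining cell in row 5 is (5,2) = 75 − 75 = 0.
From column 2, 75 − (9 + (-9) + 33 + 0) gives (1,2) = 42.
Column 5 needs 75; the known cells sum to 96, so (1,5) = -21.
Using row 1: 42 + 6 + 30 + (-21) + ? → (1,1) = 75 − 57 = 18.
Main diagonal needs 75; the known cells sum to 60, so (3,3) = 15.
Anti-diagonal: -21 + 15 + 33 + 51 + ? = 75, so (2,4) = -3.
The remaining cell in column 3 is (2,3) = 75 − 27 = 48.
The remaining cell in column 4 is (3,4) = 75 − 36 = 39.
Using row 2: 9 + 48 + (-3) + 36 + ? → (2,1) = 75 − 90 = -15.
Row 3: -9 + 15 + 39 + 3 + ? = 75, so (3,1) = 27.

18 42 6 30 -21 / -15 9 48 -3 36 / 27 -9 15 39 3 / -6 33 -18 21 45 / 51 0 24 -12 12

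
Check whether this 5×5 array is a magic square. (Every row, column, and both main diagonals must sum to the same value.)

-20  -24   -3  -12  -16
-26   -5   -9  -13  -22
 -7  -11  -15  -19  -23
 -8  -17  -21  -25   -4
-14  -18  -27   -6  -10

Yes

Row 1: -20 + (-24) + (-3) + (-12) + (-16) = -75.
Row 2: -26 + (-5) + (-9) + (-13) + (-22) = -75.
Row 3: -7 + (-11) + (-15) + (-19) + (-23) = -75.
Row 4: -8 + (-17) + (-21) + (-25) + (-4) = -75.
Row 5: -14 + (-18) + (-27) + (-6) + (-10) = -75.
Column 1: -20 + (-26) + (-7) + (-8) + (-14) = -75.
Column 2: -24 + (-5) + (-11) + (-17) + (-18) = -75.
Column 3: -3 + (-9) + (-15) + (-21) + (-27) = -75.
Column 4: -12 + (-13) + (-19) + (-25) + (-6) = -75.
Column 5: -16 + (-22) + (-23) + (-4) + (-10) = -75.
Main diagonal: -20 + (-5) + (-15) + (-25) + (-10) = -75.
Anti-diagonal: -16 + (-13) + (-15) + (-17) + (-14) = -75.
All lines sum to -75.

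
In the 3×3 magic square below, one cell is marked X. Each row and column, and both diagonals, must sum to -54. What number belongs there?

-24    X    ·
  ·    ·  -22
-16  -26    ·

From row 3, -54 − (-16 + (-26)) gives (3,3) = -12.
Column 1 needs -54; the known cells sum to -40, so (2,1) = -14.
Using column 3: -22 + (-12) + ? → (1,3) = -54 − (-34) = -20.
From main diagonal, -54 − (-24 + (-12)) gives (2,2) = -18.
The remaining cell in row 1 is (1,2) = -54 − (-44) = -10.

-10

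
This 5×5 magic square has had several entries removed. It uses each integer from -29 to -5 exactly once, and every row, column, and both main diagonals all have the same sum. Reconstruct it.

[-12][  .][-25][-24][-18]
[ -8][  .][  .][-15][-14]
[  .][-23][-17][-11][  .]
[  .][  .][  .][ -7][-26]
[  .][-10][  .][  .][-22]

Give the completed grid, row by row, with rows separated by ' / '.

-12 -6 -25 -24 -18 / -8 -27 -21 -15 -14 / -29 -23 -17 -11 -5 / -20 -19 -13 -7 -26 / -16 -10 -9 -28 -22

The entries are -29 through -5, which sum to -425, so each line sums to -425/5 = -85.
The remaining cell in row 1 is (1,2) = -85 − (-79) = -6.
Column 4: -24 + (-15) + (-11) + (-7) + ? = -85, so (5,4) = -28.
Column 5 must total -85; the given cells sum to -80, so (3,5) = -5.
The remaining cell in main diagonal is (2,2) = -85 − (-58) = -27.
Row 2 must total -85; the given cells sum to -64, so (2,3) = -21.
Row 3 must total -85; the given cells sum to -56, so (3,1) = -29.
The remaining cell in column 2 is (4,2) = -85 − (-66) = -19.
Anti-diagonal: -18 + (-15) + (-17) + (-19) + ? = -85, so (5,1) = -16.
Row 5 must total -85; the given cells sum to -76, so (5,3) = -9.
Column 1: -12 + (-8) + (-29) + (-16) + ? = -85, so (4,1) = -20.
From column 3, -85 − (-25 + (-21) + (-17) + (-9)) gives (4,3) = -13.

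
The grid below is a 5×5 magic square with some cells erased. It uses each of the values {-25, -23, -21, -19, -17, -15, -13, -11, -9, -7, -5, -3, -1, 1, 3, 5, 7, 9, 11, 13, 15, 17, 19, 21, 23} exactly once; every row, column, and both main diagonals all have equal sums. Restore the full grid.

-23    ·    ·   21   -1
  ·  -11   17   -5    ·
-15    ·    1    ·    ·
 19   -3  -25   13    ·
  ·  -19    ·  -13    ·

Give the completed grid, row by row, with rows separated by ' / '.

The 25 entries sum to -25, so each line sums to -25/5 = -5.
The remaining cell in row 4 is (4,5) = -5 − 4 = -9.
From column 4, -5 − (21 + (-5) + 13 + (-13)) gives (3,4) = -21.
Using main diagonal: -23 + (-11) + 1 + 13 + ? → (5,5) = -5 − (-20) = 15.
Anti-diagonal must total -5; the given cells sum to -8, so (5,1) = 3.
The remaining cell in row 5 is (5,3) = -5 − (-14) = 9.
Column 1 needs -5; the known cells sum to -16, so (2,1) = 11.
The remaining cell in column 3 is (1,3) = -5 − 2 = -7.
Row 1 needs -5; the known cells sum to -10, so (1,2) = 5.
From row 2, -5 − (11 + (-11) + 17 + (-5)) gives (2,5) = -17.
Using column 2: 5 + (-11) + (-3) + (-19) + ? → (3,2) = -5 − (-28) = 23.
Column 5 needs -5; the known cells sum to -12, so (3,5) = 7.

-23 5 -7 21 -1 / 11 -11 17 -5 -17 / -15 23 1 -21 7 / 19 -3 -25 13 -9 / 3 -19 9 -13 15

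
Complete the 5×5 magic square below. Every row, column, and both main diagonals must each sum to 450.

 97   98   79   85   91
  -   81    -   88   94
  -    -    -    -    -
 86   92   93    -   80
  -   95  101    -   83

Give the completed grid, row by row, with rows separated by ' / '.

Row 4 needs 450; the known cells sum to 351, so (4,4) = 99.
The remaining cell in column 2 is (3,2) = 450 − 366 = 84.
Column 5 must total 450; the given cells sum to 348, so (3,5) = 102.
From main diagonal, 450 − (97 + 81 + 99 + 83) gives (3,3) = 90.
Anti-diagonal must total 450; the given cells sum to 361, so (5,1) = 89.
The remaining cell in row 5 is (5,4) = 450 − 368 = 82.
Column 3 must total 450; the given cells sum to 363, so (2,3) = 87.
Column 4 needs 450; the known cells sum to 354, so (3,4) = 96.
The remaining cell in row 2 is (2,1) = 450 − 350 = 100.
The remaining cell in row 3 is (3,1) = 450 − 372 = 78.

97 98 79 85 91 / 100 81 87 88 94 / 78 84 90 96 102 / 86 92 93 99 80 / 89 95 101 82 83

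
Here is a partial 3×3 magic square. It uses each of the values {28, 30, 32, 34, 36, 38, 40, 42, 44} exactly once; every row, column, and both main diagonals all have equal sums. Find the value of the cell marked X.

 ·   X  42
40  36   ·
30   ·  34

28

The 9 entries sum to 324, so each line sums to 324/3 = 108.
The remaining cell in row 2 is (2,3) = 108 − 76 = 32.
The remaining cell in row 3 is (3,2) = 108 − 64 = 44.
Using column 1: 40 + 30 + ? → (1,1) = 108 − 70 = 38.
Column 2 must total 108; the given cells sum to 80, so (1,2) = 28.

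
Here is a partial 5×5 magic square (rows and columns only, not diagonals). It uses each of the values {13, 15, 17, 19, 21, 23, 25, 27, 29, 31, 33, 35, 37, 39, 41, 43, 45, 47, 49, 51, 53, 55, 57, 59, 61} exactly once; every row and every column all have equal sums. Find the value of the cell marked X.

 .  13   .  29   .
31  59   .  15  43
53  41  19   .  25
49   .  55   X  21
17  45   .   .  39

33

The 25 entries sum to 925, so each line sums to 925/5 = 185.
Using row 2: 31 + 59 + 15 + 43 + ? → (2,3) = 185 − 148 = 37.
Using row 3: 53 + 41 + 19 + 25 + ? → (3,4) = 185 − 138 = 47.
Column 1 needs 185; the known cells sum to 150, so (1,1) = 35.
The remaining cell in column 2 is (4,2) = 185 − 158 = 27.
From column 5, 185 − (43 + 25 + 21 + 39) gives (1,5) = 57.
Using row 1: 35 + 13 + 29 + 57 + ? → (1,3) = 185 − 134 = 51.
From row 4, 185 − (49 + 27 + 55 + 21) gives (4,4) = 33.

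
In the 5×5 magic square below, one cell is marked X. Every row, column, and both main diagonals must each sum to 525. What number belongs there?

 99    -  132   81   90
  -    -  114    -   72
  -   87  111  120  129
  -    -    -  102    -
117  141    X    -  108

Row 1 must total 525; the given cells sum to 402, so (1,2) = 123.
Using row 3: 87 + 111 + 120 + 129 + ? → (3,1) = 525 − 447 = 78.
Using column 5: 90 + 72 + 129 + 108 + ? → (4,5) = 525 − 399 = 126.
The remaining cell in main diagonal is (2,2) = 525 − 420 = 105.
The remaining cell in column 2 is (4,2) = 525 − 456 = 69.
From anti-diagonal, 525 − (90 + 111 + 69 + 117) gives (2,4) = 138.
Using row 2: 105 + 114 + 138 + 72 + ? → (2,1) = 525 − 429 = 96.
The remaining cell in column 1 is (4,1) = 525 − 390 = 135.
Column 4 needs 525; the known cells sum to 441, so (5,4) = 84.
From row 4, 525 − (135 + 69 + 102 + 126) gives (4,3) = 93.
Row 5 must total 525; the given cells sum to 450, so (5,3) = 75.

75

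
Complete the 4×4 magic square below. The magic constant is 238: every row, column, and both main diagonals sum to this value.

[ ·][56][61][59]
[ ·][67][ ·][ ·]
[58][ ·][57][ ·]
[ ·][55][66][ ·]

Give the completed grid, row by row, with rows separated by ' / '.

62 56 61 59 / 53 67 54 64 / 58 60 57 63 / 65 55 66 52

Using row 1: 56 + 61 + 59 + ? → (1,1) = 238 − 176 = 62.
From column 2, 238 − (56 + 67 + 55) gives (3,2) = 60.
Column 3 needs 238; the known cells sum to 184, so (2,3) = 54.
The remaining cell in main diagonal is (4,4) = 238 − 186 = 52.
Anti-diagonal: 59 + 54 + 60 + ? = 238, so (4,1) = 65.
Using row 3: 58 + 60 + 57 + ? → (3,4) = 238 − 175 = 63.
From column 1, 238 − (62 + 58 + 65) gives (2,1) = 53.
Using column 4: 59 + 63 + 52 + ? → (2,4) = 238 − 174 = 64.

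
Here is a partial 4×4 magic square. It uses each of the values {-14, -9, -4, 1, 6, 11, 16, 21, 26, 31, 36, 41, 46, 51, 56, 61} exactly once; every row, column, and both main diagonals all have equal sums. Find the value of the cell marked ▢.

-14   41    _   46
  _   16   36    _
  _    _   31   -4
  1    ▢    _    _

The 16 entries sum to 376, so each line sums to 376/4 = 94.
Using row 1: -14 + 41 + 46 + ? → (1,3) = 94 − 73 = 21.
The remaining cell in column 3 is (4,3) = 94 − 88 = 6.
Main diagonal must total 94; the given cells sum to 33, so (4,4) = 61.
The remaining cell in anti-diagonal is (3,2) = 94 − 83 = 11.
Row 3: 11 + 31 + (-4) + ? = 94, so (3,1) = 56.
Row 4 needs 94; the known cells sum to 68, so (4,2) = 26.

26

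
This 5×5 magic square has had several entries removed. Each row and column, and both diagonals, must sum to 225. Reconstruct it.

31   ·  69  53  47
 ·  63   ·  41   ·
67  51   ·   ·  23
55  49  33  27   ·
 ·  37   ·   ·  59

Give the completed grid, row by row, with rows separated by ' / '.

31 25 69 53 47 / 29 63 57 41 35 / 67 51 45 39 23 / 55 49 33 27 61 / 43 37 21 65 59

Row 1 must total 225; the given cells sum to 200, so (1,2) = 25.
Row 4 must total 225; the given cells sum to 164, so (4,5) = 61.
Column 5 needs 225; the known cells sum to 190, so (2,5) = 35.
Main diagonal: 31 + 63 + 27 + 59 + ? = 225, so (3,3) = 45.
Anti-diagonal: 47 + 41 + 45 + 49 + ? = 225, so (5,1) = 43.
The remaining cell in row 3 is (3,4) = 225 − 186 = 39.
Using column 1: 31 + 67 + 55 + 43 + ? → (2,1) = 225 − 196 = 29.
Column 4 must total 225; the given cells sum to 160, so (5,4) = 65.
Using row 2: 29 + 63 + 41 + 35 + ? → (2,3) = 225 − 168 = 57.
Row 5 needs 225; the known cells sum to 204, so (5,3) = 21.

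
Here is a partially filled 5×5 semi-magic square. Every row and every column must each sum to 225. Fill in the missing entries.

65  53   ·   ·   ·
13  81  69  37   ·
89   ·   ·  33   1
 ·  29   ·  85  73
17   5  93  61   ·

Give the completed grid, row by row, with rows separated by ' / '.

From row 2, 225 − (13 + 81 + 69 + 37) gives (2,5) = 25.
Row 5: 17 + 5 + 93 + 61 + ? = 225, so (5,5) = 49.
Column 1 needs 225; the known cells sum to 184, so (4,1) = 41.
Using column 2: 53 + 81 + 29 + 5 + ? → (3,2) = 225 − 168 = 57.
Using column 4: 37 + 33 + 85 + 61 + ? → (1,4) = 225 − 216 = 9.
Column 5 must total 225; the given cells sum to 148, so (1,5) = 77.
From row 1, 225 − (65 + 53 + 9 + 77) gives (1,3) = 21.
Row 3: 89 + 57 + 33 + 1 + ? = 225, so (3,3) = 45.
Row 4 needs 225; the known cells sum to 228, so (4,3) = -3.

65 53 21 9 77 / 13 81 69 37 25 / 89 57 45 33 1 / 41 29 -3 85 73 / 17 5 93 61 49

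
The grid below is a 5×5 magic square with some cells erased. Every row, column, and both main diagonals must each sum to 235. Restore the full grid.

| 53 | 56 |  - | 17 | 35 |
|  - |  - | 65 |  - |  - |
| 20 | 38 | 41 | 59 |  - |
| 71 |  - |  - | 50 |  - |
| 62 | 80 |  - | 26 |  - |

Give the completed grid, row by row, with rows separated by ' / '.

Row 1 must total 235; the given cells sum to 161, so (1,3) = 74.
Row 3: 20 + 38 + 41 + 59 + ? = 235, so (3,5) = 77.
Column 1 must total 235; the given cells sum to 206, so (2,1) = 29.
From column 4, 235 − (17 + 59 + 50 + 26) gives (2,4) = 83.
From anti-diagonal, 235 − (35 + 83 + 41 + 62) gives (4,2) = 14.
Column 2 must total 235; the given cells sum to 188, so (2,2) = 47.
Main diagonal: 53 + 47 + 41 + 50 + ? = 235, so (5,5) = 44.
Using row 2: 29 + 47 + 65 + 83 + ? → (2,5) = 235 − 224 = 11.
Using row 5: 62 + 80 + 26 + 44 + ? → (5,3) = 235 − 212 = 23.
Using column 3: 74 + 65 + 41 + 23 + ? → (4,3) = 235 − 203 = 32.
The remaining cell in column 5 is (4,5) = 235 − 167 = 68.

53 56 74 17 35 / 29 47 65 83 11 / 20 38 41 59 77 / 71 14 32 50 68 / 62 80 23 26 44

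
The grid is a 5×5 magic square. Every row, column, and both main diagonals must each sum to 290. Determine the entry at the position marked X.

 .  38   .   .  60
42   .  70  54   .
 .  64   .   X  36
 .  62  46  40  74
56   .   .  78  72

From row 4, 290 − (62 + 46 + 40 + 74) gives (4,1) = 68.
Column 5 must total 290; the given cells sum to 242, so (2,5) = 48.
From anti-diagonal, 290 − (60 + 54 + 62 + 56) gives (3,3) = 58.
Row 2: 42 + 70 + 54 + 48 + ? = 290, so (2,2) = 76.
The remaining cell in column 2 is (5,2) = 290 − 240 = 50.
Main diagonal needs 290; the known cells sum to 246, so (1,1) = 44.
The remaining cell in row 5 is (5,3) = 290 − 256 = 34.
Column 1 must total 290; the given cells sum to 210, so (3,1) = 80.
The remaining cell in column 3 is (1,3) = 290 − 208 = 82.
Row 1 must total 290; the given cells sum to 224, so (1,4) = 66.
Row 3 needs 290; the known cells sum to 238, so (3,4) = 52.

52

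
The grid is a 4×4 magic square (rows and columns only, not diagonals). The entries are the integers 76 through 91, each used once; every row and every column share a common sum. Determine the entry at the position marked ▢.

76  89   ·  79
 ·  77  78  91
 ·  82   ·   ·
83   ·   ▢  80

85

The entries are 76 through 91, which sum to 1336, so each line sums to 1336/4 = 334.
Using row 1: 76 + 89 + 79 + ? → (1,3) = 334 − 244 = 90.
From row 2, 334 − (77 + 78 + 91) gives (2,1) = 88.
Column 1 needs 334; the known cells sum to 247, so (3,1) = 87.
Using column 2: 89 + 77 + 82 + ? → (4,2) = 334 − 248 = 86.
Column 4 must total 334; the given cells sum to 250, so (3,4) = 84.
Row 3: 87 + 82 + 84 + ? = 334, so (3,3) = 81.
From row 4, 334 − (83 + 86 + 80) gives (4,3) = 85.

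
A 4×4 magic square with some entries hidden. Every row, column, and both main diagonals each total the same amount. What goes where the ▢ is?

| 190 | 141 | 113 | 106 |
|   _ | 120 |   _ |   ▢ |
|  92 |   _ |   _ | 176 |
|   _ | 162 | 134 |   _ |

Row 1 is complete and sums to 550; that is the magic constant.
Column 2 needs 550; the known cells sum to 423, so (3,2) = 127.
Row 3 needs 550; the known cells sum to 395, so (3,3) = 155.
Column 3: 113 + 155 + 134 + ? = 550, so (2,3) = 148.
The remaining cell in main diagonal is (4,4) = 550 − 465 = 85.
The remaining cell in anti-diagonal is (4,1) = 550 − 381 = 169.
Column 1 must total 550; the given cells sum to 451, so (2,1) = 99.
Column 4 must total 550; the given cells sum to 367, so (2,4) = 183.

183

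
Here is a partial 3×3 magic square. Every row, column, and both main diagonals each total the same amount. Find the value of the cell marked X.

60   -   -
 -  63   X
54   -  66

Main diagonal is complete and sums to 189; that is the magic constant.
Row 3 must total 189; the given cells sum to 120, so (3,2) = 69.
Column 1: 60 + 54 + ? = 189, so (2,1) = 75.
Column 2 must total 189; the given cells sum to 132, so (1,2) = 57.
From anti-diagonal, 189 − (63 + 54) gives (1,3) = 72.
Using row 2: 75 + 63 + ? → (2,3) = 189 − 138 = 51.

51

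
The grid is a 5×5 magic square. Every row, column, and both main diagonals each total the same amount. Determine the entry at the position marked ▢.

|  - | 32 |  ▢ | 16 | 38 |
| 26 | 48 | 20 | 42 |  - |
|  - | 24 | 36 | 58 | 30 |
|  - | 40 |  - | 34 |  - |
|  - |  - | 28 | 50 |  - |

Column 4 is complete and sums to 200; that is the magic constant.
Using row 2: 26 + 48 + 20 + 42 + ? → (2,5) = 200 − 136 = 64.
Row 3 needs 200; the known cells sum to 148, so (3,1) = 52.
Column 2: 32 + 48 + 24 + 40 + ? = 200, so (5,2) = 56.
The remaining cell in anti-diagonal is (5,1) = 200 − 156 = 44.
From row 5, 200 − (44 + 56 + 28 + 50) gives (5,5) = 22.
Using column 5: 38 + 64 + 30 + 22 + ? → (4,5) = 200 − 154 = 46.
From main diagonal, 200 − (48 + 36 + 34 + 22) gives (1,1) = 60.
From row 1, 200 − (60 + 32 + 16 + 38) gives (1,3) = 54.

54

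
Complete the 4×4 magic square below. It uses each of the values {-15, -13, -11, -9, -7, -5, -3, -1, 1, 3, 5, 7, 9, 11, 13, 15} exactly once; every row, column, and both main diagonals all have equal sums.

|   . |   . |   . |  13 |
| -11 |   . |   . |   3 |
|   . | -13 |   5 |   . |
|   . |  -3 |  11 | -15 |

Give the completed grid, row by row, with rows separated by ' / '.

-5 1 -9 13 / -11 15 -7 3 / 9 -13 5 -1 / 7 -3 11 -15

The 16 entries sum to 0, so each line sums to 0/4 = 0.
Row 4 must total 0; the given cells sum to -7, so (4,1) = 7.
Column 4: 13 + 3 + (-15) + ? = 0, so (3,4) = -1.
The remaining cell in anti-diagonal is (2,3) = 0 − 7 = -7.
Row 2 needs 0; the known cells sum to -15, so (2,2) = 15.
Row 3: -13 + 5 + (-1) + ? = 0, so (3,1) = 9.
The remaining cell in column 1 is (1,1) = 0 − 5 = -5.
From column 2, 0 − (15 + (-13) + (-3)) gives (1,2) = 1.
Using column 3: -7 + 5 + 11 + ? → (1,3) = 0 − 9 = -9.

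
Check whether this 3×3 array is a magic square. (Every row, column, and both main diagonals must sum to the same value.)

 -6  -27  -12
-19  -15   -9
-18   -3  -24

No — column 1 sums to -43 but anti-diagonal sums to -45.

Row 1: -6 + (-27) + (-12) = -45.
Row 2: -19 + (-15) + (-9) = -43.
Row 3: -18 + (-3) + (-24) = -45.
Column 1: -6 + (-19) + (-18) = -43.
Column 2: -27 + (-15) + (-3) = -45.
Column 3: -12 + (-9) + (-24) = -45.
Main diagonal: -6 + (-15) + (-24) = -45.
Anti-diagonal: -12 + (-15) + (-18) = -45.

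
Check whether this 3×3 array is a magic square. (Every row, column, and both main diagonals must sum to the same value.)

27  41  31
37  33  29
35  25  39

Row 1: 27 + 41 + 31 = 99.
Row 2: 37 + 33 + 29 = 99.
Row 3: 35 + 25 + 39 = 99.
Column 1: 27 + 37 + 35 = 99.
Column 2: 41 + 33 + 25 = 99.
Column 3: 31 + 29 + 39 = 99.
Main diagonal: 27 + 33 + 39 = 99.
Anti-diagonal: 31 + 33 + 35 = 99.
All lines sum to 99.

Yes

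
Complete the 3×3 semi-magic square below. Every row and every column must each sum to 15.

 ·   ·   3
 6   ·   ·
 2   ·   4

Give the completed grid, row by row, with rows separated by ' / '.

7 5 3 / 6 1 8 / 2 9 4

From row 3, 15 − (2 + 4) gives (3,2) = 9.
Column 1 must total 15; the given cells sum to 8, so (1,1) = 7.
Using column 3: 3 + 4 + ? → (2,3) = 15 − 7 = 8.
Using row 1: 7 + 3 + ? → (1,2) = 15 − 10 = 5.
Row 2 must total 15; the given cells sum to 14, so (2,2) = 1.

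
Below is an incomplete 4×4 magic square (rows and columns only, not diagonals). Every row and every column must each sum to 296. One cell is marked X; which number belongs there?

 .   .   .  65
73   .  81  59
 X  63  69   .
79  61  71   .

77

The remaining cell in row 2 is (2,2) = 296 − 213 = 83.
From row 4, 296 − (79 + 61 + 71) gives (4,4) = 85.
Column 2 needs 296; the known cells sum to 207, so (1,2) = 89.
The remaining cell in column 3 is (1,3) = 296 − 221 = 75.
Column 4: 65 + 59 + 85 + ? = 296, so (3,4) = 87.
Row 1: 89 + 75 + 65 + ? = 296, so (1,1) = 67.
From row 3, 296 − (63 + 69 + 87) gives (3,1) = 77.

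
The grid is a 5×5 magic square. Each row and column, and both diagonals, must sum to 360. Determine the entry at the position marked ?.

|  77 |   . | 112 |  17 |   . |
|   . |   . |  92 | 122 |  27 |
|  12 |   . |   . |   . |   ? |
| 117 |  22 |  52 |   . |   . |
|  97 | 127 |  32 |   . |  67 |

Row 5 must total 360; the given cells sum to 323, so (5,4) = 37.
The remaining cell in column 1 is (2,1) = 360 − 303 = 57.
The remaining cell in column 3 is (3,3) = 360 − 288 = 72.
Anti-diagonal needs 360; the known cells sum to 313, so (1,5) = 47.
The remaining cell in row 1 is (1,2) = 360 − 253 = 107.
Row 2 needs 360; the known cells sum to 298, so (2,2) = 62.
Column 2 must total 360; the given cells sum to 318, so (3,2) = 42.
Main diagonal needs 360; the known cells sum to 278, so (4,4) = 82.
Row 4: 117 + 22 + 52 + 82 + ? = 360, so (4,5) = 87.
The remaining cell in column 4 is (3,4) = 360 − 258 = 102.
Column 5: 47 + 27 + 87 + 67 + ? = 360, so (3,5) = 132.

132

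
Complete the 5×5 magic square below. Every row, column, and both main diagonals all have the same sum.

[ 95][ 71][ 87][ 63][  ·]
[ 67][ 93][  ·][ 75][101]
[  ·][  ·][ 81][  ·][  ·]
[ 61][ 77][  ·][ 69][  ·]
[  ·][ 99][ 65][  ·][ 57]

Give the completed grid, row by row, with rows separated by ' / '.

95 71 87 63 79 / 67 93 59 75 101 / 89 55 81 97 73 / 61 77 103 69 85 / 83 99 65 91 57

Main diagonal is already complete: 95 + 93 + 81 + 69 + 57 = 395, so that is the magic constant.
Row 1 must total 395; the given cells sum to 316, so (1,5) = 79.
Using row 2: 67 + 93 + 75 + 101 + ? → (2,3) = 395 − 336 = 59.
The remaining cell in column 2 is (3,2) = 395 − 340 = 55.
From column 3, 395 − (87 + 59 + 81 + 65) gives (4,3) = 103.
Anti-diagonal needs 395; the known cells sum to 312, so (5,1) = 83.
Row 4: 61 + 77 + 103 + 69 + ? = 395, so (4,5) = 85.
Row 5: 83 + 99 + 65 + 57 + ? = 395, so (5,4) = 91.
Column 1: 95 + 67 + 61 + 83 + ? = 395, so (3,1) = 89.
Column 4: 63 + 75 + 69 + 91 + ? = 395, so (3,4) = 97.
The remaining cell in column 5 is (3,5) = 395 − 322 = 73.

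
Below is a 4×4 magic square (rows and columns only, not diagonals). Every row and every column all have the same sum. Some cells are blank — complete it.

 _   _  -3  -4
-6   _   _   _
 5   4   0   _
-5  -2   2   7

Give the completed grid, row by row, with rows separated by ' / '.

8 1 -3 -4 / -6 -1 3 6 / 5 4 0 -7 / -5 -2 2 7

Row 4 is already complete: -5 + -2 + 2 + 7 = 2, so that is the magic constant.
Row 3 needs 2; the known cells sum to 9, so (3,4) = -7.
Column 1 must total 2; the given cells sum to -6, so (1,1) = 8.
The remaining cell in column 3 is (2,3) = 2 − (-1) = 3.
Column 4 needs 2; the known cells sum to -4, so (2,4) = 6.
Using row 1: 8 + (-3) + (-4) + ? → (1,2) = 2 − 1 = 1.
From row 2, 2 − (-6 + 3 + 6) gives (2,2) = -1.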